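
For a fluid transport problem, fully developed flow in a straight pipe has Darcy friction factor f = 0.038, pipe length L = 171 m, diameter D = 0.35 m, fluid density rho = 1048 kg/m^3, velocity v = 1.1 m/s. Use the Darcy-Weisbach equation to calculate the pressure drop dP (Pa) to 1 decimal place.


dP = f * (L/D) * (rho*v^2/2)
dP = 0.038 * (171/0.35) * (1048*1.1^2/2)
L/D = 488.57142857
rho*v^2/2 = 1048*1.21/2 = 634.04
dP = 0.038 * 488.57142857 * 634.04
dP = 11771.4 Pa


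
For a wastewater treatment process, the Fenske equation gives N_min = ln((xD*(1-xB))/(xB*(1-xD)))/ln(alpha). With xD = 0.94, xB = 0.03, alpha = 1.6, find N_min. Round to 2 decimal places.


N_min = ln((xD*(1-xB))/(xB*(1-xD))) / ln(alpha)
Numerator inside ln: 0.9118 / 0.0018 = 506.555556
ln(506.555556) = 6.227634
ln(alpha) = ln(1.6) = 0.470004
N_min = 6.227634 / 0.470004 = 13.25


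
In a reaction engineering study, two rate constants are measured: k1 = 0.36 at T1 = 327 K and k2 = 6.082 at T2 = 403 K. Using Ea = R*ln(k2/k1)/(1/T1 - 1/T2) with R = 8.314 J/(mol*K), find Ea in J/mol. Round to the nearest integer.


Ea = R * ln(k2/k1) / (1/T1 - 1/T2)
ln(k2/k1) = ln(6.082/0.36) = 2.8269848
1/T1 - 1/T2 = 1/327 - 1/403 = 0.000576714397
Ea = 8.314 * 2.8269848 / 0.000576714397
Ea = 40754 J/mol


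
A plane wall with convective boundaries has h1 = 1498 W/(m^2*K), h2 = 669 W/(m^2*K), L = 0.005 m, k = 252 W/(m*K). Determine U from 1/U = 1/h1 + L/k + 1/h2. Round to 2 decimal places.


1/U = 1/h1 + L/k + 1/h2
1/U = 1/1498 + 0.005/252 + 1/669
1/U = 0.0006675567 + 1.98413e-05 + 0.0014947683
1/U = 0.0021821663
U = 458.26 W/(m^2*K)


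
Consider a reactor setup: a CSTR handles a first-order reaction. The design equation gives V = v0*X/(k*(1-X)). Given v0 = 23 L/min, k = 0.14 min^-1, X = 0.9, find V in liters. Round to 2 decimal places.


V = v0 * X / (k * (1 - X))
V = 23 * 0.9 / (0.14 * (1 - 0.9))
V = 20.7 / (0.14 * 0.1)
V = 20.7 / 0.014
V = 1478.57 L


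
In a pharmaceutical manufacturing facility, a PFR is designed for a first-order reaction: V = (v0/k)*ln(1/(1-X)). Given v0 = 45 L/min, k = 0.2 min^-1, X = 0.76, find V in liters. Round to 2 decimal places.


V = (v0/k) * ln(1/(1-X))
V = (45/0.2) * ln(1/(1-0.76))
V = 225.0 * ln(4.166667)
V = 225.0 * 1.427116
V = 321.10 L


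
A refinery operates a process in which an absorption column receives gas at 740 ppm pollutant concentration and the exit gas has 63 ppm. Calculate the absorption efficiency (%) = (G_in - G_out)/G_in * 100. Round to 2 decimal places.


Efficiency = (G_in - G_out) / G_in * 100%
Efficiency = (740 - 63) / 740 * 100
Efficiency = 677 / 740 * 100
Efficiency = 91.49%


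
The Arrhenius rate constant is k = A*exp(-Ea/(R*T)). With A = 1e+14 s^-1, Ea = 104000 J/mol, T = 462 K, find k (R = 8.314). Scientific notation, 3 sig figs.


k = A * exp(-Ea/(R*T))
k = 1e+14 * exp(-104000 / (8.314 * 462))
k = 1e+14 * exp(-27.075803)
k = 1.74e+02


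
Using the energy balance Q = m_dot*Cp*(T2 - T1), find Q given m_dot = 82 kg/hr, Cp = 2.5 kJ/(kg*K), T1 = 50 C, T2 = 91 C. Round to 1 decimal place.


Q = m_dot * Cp * (T2 - T1)
Q = 82 * 2.5 * (91 - 50)
Q = 82 * 2.5 * 41
Q = 8405.0 kJ/hr


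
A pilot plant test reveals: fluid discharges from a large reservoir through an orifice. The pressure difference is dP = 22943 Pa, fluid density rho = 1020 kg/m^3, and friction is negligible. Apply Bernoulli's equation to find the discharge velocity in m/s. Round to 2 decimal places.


v = sqrt(2*dP/rho)
v = sqrt(2*22943/1020)
v = sqrt(44.986275)
v = 6.71 m/s


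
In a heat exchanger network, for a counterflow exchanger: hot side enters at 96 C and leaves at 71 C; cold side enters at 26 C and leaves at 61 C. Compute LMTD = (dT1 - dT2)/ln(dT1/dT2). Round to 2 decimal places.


dT1 = Th_in - Tc_out = 96 - 61 = 35
dT2 = Th_out - Tc_in = 71 - 26 = 45
LMTD = (dT1 - dT2) / ln(dT1/dT2)
LMTD = (35 - 45) / ln(35/45)
LMTD = 39.79 K


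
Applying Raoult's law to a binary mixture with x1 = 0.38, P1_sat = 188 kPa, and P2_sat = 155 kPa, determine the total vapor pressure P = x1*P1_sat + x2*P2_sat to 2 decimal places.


P = x1*P1_sat + x2*P2_sat
x2 = 1 - x1 = 1 - 0.38 = 0.62
P = 0.38*188 + 0.62*155
P = 71.44 + 96.1
P = 167.54 kPa


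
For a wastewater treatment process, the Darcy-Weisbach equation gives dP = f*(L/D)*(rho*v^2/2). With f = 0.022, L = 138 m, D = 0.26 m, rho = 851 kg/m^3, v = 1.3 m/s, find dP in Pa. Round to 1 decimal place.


dP = f * (L/D) * (rho*v^2/2)
dP = 0.022 * (138/0.26) * (851*1.3^2/2)
L/D = 530.76923077
rho*v^2/2 = 851*1.69/2 = 719.095
dP = 0.022 * 530.76923077 * 719.095
dP = 8396.8 Pa


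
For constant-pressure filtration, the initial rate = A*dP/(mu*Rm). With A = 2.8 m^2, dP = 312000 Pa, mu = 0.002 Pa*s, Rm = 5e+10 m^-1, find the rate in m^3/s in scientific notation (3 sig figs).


rate = A * dP / (mu * Rm)
rate = 2.8 * 312000 / (0.002 * 5e+10)
rate = 873600.0 / 1.000e+08
rate = 8.74e-03 m^3/s


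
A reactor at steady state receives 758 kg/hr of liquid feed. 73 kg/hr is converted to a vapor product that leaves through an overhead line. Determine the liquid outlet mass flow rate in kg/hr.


Steady-state mass balance on the main outlet: F_out = F_in - F_removed
F_out = 758 - 73
F_out = 685 kg/hr


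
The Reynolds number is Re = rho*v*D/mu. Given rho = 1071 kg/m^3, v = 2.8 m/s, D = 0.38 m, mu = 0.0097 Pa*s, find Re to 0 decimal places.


Re = rho * v * D / mu
Re = 1071 * 2.8 * 0.38 / 0.0097
Re = 1139.544 / 0.0097
Re = 117479


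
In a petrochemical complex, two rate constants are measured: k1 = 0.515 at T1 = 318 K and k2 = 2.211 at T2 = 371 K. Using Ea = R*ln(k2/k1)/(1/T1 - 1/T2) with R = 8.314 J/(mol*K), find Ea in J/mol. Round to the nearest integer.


Ea = R * ln(k2/k1) / (1/T1 - 1/T2)
ln(k2/k1) = ln(2.211/0.515) = 1.4570333
1/T1 - 1/T2 = 1/318 - 1/371 = 0.000449236298
Ea = 8.314 * 1.4570333 / 0.000449236298
Ea = 26965 J/mol


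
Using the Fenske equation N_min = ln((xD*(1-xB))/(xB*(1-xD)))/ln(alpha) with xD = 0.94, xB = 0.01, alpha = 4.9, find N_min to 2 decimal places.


N_min = ln((xD*(1-xB))/(xB*(1-xD))) / ln(alpha)
Numerator inside ln: 0.9306 / 0.0006 = 1551.0
ln(1551.0) = 7.346655
ln(alpha) = ln(4.9) = 1.589235
N_min = 7.346655 / 1.589235 = 4.62


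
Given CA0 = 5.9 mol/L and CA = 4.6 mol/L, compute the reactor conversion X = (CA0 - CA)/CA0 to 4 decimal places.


X = (CA0 - CA) / CA0
X = (5.9 - 4.6) / 5.9
X = 1.3 / 5.9
X = 0.2203


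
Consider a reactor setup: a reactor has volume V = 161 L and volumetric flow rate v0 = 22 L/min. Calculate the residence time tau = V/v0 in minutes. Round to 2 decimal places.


tau = V / v0
tau = 161 / 22
tau = 7.32 min


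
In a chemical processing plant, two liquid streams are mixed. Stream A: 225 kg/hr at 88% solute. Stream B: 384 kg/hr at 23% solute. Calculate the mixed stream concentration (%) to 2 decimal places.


Mass balance on solute: F1*x1 + F2*x2 = F3*x3
F3 = F1 + F2 = 225 + 384 = 609 kg/hr
x3 = (F1*x1 + F2*x2)/F3
x3 = (225*0.88 + 384*0.23) / 609
x3 = 47.01%


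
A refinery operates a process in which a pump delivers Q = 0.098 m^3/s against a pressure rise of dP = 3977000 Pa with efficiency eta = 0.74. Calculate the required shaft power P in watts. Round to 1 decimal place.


P = Q * dP / eta
P = 0.098 * 3977000 / 0.74
P = 389746.0 / 0.74
P = 526683.8 W


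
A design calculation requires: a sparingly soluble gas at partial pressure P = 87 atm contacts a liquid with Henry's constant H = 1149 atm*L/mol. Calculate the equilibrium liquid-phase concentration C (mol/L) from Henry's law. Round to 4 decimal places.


C = P / H
C = 87 / 1149
C = 0.0757 mol/L


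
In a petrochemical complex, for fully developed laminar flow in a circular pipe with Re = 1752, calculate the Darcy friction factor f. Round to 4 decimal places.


f = 64 / Re
f = 64 / 1752
f = 0.0365


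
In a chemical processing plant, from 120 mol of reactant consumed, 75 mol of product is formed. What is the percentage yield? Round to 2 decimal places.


Yield = (moles product / moles consumed) * 100%
Yield = (75 / 120) * 100
Yield = 0.625 * 100
Yield = 62.50%


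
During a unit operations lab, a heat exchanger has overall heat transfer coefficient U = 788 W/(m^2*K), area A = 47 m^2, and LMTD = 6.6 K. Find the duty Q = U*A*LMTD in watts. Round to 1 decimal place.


Q = U * A * LMTD
Q = 788 * 47 * 6.6
Q = 244437.6 W


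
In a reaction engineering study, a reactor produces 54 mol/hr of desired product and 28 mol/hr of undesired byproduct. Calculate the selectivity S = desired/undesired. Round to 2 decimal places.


S = desired product rate / undesired product rate
S = 54 / 28
S = 1.93


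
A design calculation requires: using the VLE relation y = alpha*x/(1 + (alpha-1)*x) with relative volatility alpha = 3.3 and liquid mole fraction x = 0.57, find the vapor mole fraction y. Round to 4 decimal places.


y = alpha*x / (1 + (alpha-1)*x)
y = 3.3*0.57 / (1 + (3.3-1)*0.57)
y = 1.881 / (1 + 1.311)
y = 1.881 / 2.311
y = 0.8139


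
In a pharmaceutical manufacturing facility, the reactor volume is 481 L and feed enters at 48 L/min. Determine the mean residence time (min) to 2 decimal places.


tau = V / v0
tau = 481 / 48
tau = 10.02 min


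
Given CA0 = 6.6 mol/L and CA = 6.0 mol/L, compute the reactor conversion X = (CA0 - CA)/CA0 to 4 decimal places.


X = (CA0 - CA) / CA0
X = (6.6 - 6.0) / 6.6
X = 0.6 / 6.6
X = 0.0909


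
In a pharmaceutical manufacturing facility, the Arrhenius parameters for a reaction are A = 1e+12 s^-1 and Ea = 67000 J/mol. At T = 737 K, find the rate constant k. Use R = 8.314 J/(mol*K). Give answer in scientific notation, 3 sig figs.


k = A * exp(-Ea/(R*T))
k = 1e+12 * exp(-67000 / (8.314 * 737))
k = 1e+12 * exp(-10.934459)
k = 1.78e+07


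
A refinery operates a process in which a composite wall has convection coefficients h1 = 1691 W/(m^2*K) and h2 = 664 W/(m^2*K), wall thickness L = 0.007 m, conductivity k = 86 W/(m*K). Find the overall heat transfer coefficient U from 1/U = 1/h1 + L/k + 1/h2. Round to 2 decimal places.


1/U = 1/h1 + L/k + 1/h2
1/U = 1/1691 + 0.007/86 + 1/664
1/U = 0.0005913661 + 8.13953e-05 + 0.0015060241
1/U = 0.0021787855
U = 458.97 W/(m^2*K)


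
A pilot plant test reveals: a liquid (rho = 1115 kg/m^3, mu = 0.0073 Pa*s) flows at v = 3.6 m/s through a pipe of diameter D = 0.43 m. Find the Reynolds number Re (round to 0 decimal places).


Re = rho * v * D / mu
Re = 1115 * 3.6 * 0.43 / 0.0073
Re = 1726.02 / 0.0073
Re = 236441


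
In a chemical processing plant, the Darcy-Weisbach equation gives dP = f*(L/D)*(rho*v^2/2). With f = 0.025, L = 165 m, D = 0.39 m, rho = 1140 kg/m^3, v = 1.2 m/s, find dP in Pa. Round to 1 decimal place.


dP = f * (L/D) * (rho*v^2/2)
dP = 0.025 * (165/0.39) * (1140*1.2^2/2)
L/D = 423.07692308
rho*v^2/2 = 1140*1.44/2 = 820.8
dP = 0.025 * 423.07692308 * 820.8
dP = 8681.5 Pa


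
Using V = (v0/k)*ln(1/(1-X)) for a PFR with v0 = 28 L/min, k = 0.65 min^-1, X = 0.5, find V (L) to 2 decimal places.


V = (v0/k) * ln(1/(1-X))
V = (28/0.65) * ln(1/(1-0.5))
V = 43.076923 * ln(2.0)
V = 43.076923 * 0.693147
V = 29.86 L


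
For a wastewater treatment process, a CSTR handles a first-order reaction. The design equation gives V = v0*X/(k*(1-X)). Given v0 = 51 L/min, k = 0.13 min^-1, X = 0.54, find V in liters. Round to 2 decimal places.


V = v0 * X / (k * (1 - X))
V = 51 * 0.54 / (0.13 * (1 - 0.54))
V = 27.54 / (0.13 * 0.46)
V = 27.54 / 0.0598
V = 460.54 L


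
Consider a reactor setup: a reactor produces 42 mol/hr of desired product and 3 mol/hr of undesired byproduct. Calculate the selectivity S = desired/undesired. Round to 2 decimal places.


S = desired product rate / undesired product rate
S = 42 / 3
S = 14.00


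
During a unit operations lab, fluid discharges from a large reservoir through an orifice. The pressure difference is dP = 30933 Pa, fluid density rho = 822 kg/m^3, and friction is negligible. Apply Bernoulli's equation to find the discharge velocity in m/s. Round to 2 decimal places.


v = sqrt(2*dP/rho)
v = sqrt(2*30933/822)
v = sqrt(75.262774)
v = 8.68 m/s


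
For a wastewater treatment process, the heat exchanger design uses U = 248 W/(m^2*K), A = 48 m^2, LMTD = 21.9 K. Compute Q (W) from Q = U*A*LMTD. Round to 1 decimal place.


Q = U * A * LMTD
Q = 248 * 48 * 21.9
Q = 260697.6 W


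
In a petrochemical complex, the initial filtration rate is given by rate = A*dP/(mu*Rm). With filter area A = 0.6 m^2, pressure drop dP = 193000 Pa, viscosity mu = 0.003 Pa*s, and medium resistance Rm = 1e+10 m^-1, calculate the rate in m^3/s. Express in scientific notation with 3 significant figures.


rate = A * dP / (mu * Rm)
rate = 0.6 * 193000 / (0.003 * 1e+10)
rate = 115800.0 / 3.000e+07
rate = 3.86e-03 m^3/s


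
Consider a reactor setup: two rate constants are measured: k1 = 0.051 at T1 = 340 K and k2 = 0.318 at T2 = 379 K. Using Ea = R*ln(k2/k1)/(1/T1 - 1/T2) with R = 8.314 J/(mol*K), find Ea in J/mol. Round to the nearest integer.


Ea = R * ln(k2/k1) / (1/T1 - 1/T2)
ln(k2/k1) = ln(0.318/0.051) = 1.8302258
1/T1 - 1/T2 = 1/340 - 1/379 = 0.000302654043
Ea = 8.314 * 1.8302258 / 0.000302654043
Ea = 50277 J/mol


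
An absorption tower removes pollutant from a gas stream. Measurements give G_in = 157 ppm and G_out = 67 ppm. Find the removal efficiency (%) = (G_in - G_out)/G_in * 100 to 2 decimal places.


Efficiency = (G_in - G_out) / G_in * 100%
Efficiency = (157 - 67) / 157 * 100
Efficiency = 90 / 157 * 100
Efficiency = 57.32%


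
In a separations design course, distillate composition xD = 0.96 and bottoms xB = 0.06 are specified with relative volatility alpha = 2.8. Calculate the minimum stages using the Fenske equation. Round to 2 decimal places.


N_min = ln((xD*(1-xB))/(xB*(1-xD))) / ln(alpha)
Numerator inside ln: 0.9024 / 0.0024 = 376.0
ln(376.0) = 5.929589
ln(alpha) = ln(2.8) = 1.029619
N_min = 5.929589 / 1.029619 = 5.76


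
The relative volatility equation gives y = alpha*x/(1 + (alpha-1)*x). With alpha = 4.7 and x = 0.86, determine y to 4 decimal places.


y = alpha*x / (1 + (alpha-1)*x)
y = 4.7*0.86 / (1 + (4.7-1)*0.86)
y = 4.042 / (1 + 3.182)
y = 4.042 / 4.182
y = 0.9665


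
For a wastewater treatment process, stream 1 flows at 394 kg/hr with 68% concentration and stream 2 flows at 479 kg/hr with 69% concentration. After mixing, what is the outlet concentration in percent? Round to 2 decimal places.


Mass balance on solute: F1*x1 + F2*x2 = F3*x3
F3 = F1 + F2 = 394 + 479 = 873 kg/hr
x3 = (F1*x1 + F2*x2)/F3
x3 = (394*0.68 + 479*0.69) / 873
x3 = 68.55%


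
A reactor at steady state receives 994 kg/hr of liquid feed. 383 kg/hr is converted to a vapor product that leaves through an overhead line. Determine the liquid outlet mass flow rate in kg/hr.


Steady-state mass balance on the main outlet: F_out = F_in - F_removed
F_out = 994 - 383
F_out = 611 kg/hr


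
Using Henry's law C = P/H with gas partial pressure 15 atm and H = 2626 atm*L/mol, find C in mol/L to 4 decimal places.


C = P / H
C = 15 / 2626
C = 0.0057 mol/L


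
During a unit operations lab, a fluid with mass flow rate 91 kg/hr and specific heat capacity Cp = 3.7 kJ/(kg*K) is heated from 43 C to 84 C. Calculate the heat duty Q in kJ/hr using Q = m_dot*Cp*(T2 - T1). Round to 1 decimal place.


Q = m_dot * Cp * (T2 - T1)
Q = 91 * 3.7 * (84 - 43)
Q = 91 * 3.7 * 41
Q = 13804.7 kJ/hr


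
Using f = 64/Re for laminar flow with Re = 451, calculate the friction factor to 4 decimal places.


f = 64 / Re
f = 64 / 451
f = 0.1419


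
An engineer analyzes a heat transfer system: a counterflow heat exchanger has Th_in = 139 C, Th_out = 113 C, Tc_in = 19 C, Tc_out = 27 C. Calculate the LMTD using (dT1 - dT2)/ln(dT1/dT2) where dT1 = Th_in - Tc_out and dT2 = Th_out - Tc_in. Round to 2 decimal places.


dT1 = Th_in - Tc_out = 139 - 27 = 112
dT2 = Th_out - Tc_in = 113 - 19 = 94
LMTD = (dT1 - dT2) / ln(dT1/dT2)
LMTD = (112 - 94) / ln(112/94)
LMTD = 102.74 K


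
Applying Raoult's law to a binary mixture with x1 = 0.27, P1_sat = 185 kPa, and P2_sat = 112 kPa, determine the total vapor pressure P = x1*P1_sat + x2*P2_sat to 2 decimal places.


P = x1*P1_sat + x2*P2_sat
x2 = 1 - x1 = 1 - 0.27 = 0.73
P = 0.27*185 + 0.73*112
P = 49.95 + 81.76
P = 131.71 kPa


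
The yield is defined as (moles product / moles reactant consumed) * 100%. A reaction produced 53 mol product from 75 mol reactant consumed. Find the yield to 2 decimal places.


Yield = (moles product / moles consumed) * 100%
Yield = (53 / 75) * 100
Yield = 0.7067 * 100
Yield = 70.67%


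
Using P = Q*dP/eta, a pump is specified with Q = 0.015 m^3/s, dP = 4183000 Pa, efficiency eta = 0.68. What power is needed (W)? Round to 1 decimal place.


P = Q * dP / eta
P = 0.015 * 4183000 / 0.68
P = 62745.0 / 0.68
P = 92272.1 W


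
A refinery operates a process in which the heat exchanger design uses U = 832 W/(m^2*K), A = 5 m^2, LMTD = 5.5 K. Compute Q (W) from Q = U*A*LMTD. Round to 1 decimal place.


Q = U * A * LMTD
Q = 832 * 5 * 5.5
Q = 22880.0 W


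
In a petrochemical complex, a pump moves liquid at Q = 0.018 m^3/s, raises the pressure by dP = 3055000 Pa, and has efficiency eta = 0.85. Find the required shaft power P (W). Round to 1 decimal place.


P = Q * dP / eta
P = 0.018 * 3055000 / 0.85
P = 54990.0 / 0.85
P = 64694.1 W


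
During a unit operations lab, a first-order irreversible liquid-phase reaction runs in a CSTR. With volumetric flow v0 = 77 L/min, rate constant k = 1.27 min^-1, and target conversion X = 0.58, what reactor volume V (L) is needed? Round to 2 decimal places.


V = v0 * X / (k * (1 - X))
V = 77 * 0.58 / (1.27 * (1 - 0.58))
V = 44.66 / (1.27 * 0.42)
V = 44.66 / 0.5334
V = 83.73 L


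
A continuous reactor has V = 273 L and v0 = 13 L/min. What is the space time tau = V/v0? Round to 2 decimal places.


tau = V / v0
tau = 273 / 13
tau = 21.00 min


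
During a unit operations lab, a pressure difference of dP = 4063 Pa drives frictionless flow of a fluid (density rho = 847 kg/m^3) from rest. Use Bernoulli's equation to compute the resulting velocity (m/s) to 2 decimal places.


v = sqrt(2*dP/rho)
v = sqrt(2*4063/847)
v = sqrt(9.593861)
v = 3.10 m/s


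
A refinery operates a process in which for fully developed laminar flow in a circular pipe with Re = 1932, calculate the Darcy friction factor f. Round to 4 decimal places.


f = 64 / Re
f = 64 / 1932
f = 0.0331


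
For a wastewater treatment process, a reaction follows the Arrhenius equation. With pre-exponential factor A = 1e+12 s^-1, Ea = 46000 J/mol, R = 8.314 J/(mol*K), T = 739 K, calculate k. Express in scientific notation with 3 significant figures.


k = A * exp(-Ea/(R*T))
k = 1e+12 * exp(-46000 / (8.314 * 739))
k = 1e+12 * exp(-7.486923)
k = 5.60e+08


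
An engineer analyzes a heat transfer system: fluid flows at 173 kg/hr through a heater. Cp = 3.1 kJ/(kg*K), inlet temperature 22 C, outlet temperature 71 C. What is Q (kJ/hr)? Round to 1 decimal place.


Q = m_dot * Cp * (T2 - T1)
Q = 173 * 3.1 * (71 - 22)
Q = 173 * 3.1 * 49
Q = 26278.7 kJ/hr


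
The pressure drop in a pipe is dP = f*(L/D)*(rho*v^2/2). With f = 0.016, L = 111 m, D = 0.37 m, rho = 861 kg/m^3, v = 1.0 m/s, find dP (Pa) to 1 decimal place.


dP = f * (L/D) * (rho*v^2/2)
dP = 0.016 * (111/0.37) * (861*1.0^2/2)
L/D = 300.0
rho*v^2/2 = 861*1.0/2 = 430.5
dP = 0.016 * 300.0 * 430.5
dP = 2066.4 Pa


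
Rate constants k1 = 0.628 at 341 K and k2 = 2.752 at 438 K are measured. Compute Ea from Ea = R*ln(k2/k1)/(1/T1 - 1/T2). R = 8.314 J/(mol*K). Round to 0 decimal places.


Ea = R * ln(k2/k1) / (1/T1 - 1/T2)
ln(k2/k1) = ln(2.752/0.628) = 1.477543
1/T1 - 1/T2 = 1/341 - 1/438 = 0.000649446297
Ea = 8.314 * 1.477543 / 0.000649446297
Ea = 18915 J/mol


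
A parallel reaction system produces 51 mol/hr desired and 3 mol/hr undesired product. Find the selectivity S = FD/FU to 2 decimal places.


S = desired product rate / undesired product rate
S = 51 / 3
S = 17.00


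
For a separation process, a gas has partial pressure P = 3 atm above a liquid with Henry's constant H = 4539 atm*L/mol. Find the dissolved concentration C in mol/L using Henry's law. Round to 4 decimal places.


C = P / H
C = 3 / 4539
C = 0.0007 mol/L


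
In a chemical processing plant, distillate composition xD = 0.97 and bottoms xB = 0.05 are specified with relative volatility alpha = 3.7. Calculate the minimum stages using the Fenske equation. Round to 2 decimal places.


N_min = ln((xD*(1-xB))/(xB*(1-xD))) / ln(alpha)
Numerator inside ln: 0.9215 / 0.0015 = 614.333333
ln(614.333333) = 6.420538
ln(alpha) = ln(3.7) = 1.308333
N_min = 6.420538 / 1.308333 = 4.91


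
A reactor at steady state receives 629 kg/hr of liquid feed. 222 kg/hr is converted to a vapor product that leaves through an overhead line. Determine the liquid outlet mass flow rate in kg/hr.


Steady-state mass balance on the main outlet: F_out = F_in - F_removed
F_out = 629 - 222
F_out = 407 kg/hr


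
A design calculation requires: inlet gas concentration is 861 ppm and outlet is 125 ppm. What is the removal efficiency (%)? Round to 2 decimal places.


Efficiency = (G_in - G_out) / G_in * 100%
Efficiency = (861 - 125) / 861 * 100
Efficiency = 736 / 861 * 100
Efficiency = 85.48%


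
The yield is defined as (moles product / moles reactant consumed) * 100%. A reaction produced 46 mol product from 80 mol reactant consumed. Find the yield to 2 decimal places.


Yield = (moles product / moles consumed) * 100%
Yield = (46 / 80) * 100
Yield = 0.575 * 100
Yield = 57.50%


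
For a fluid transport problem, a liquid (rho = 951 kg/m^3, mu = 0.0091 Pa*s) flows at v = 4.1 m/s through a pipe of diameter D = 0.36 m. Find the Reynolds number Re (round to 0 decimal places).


Re = rho * v * D / mu
Re = 951 * 4.1 * 0.36 / 0.0091
Re = 1403.676 / 0.0091
Re = 154250


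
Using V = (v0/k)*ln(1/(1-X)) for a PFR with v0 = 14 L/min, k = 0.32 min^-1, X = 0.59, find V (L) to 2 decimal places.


V = (v0/k) * ln(1/(1-X))
V = (14/0.32) * ln(1/(1-0.59))
V = 43.75 * ln(2.439024)
V = 43.75 * 0.891598
V = 39.01 L


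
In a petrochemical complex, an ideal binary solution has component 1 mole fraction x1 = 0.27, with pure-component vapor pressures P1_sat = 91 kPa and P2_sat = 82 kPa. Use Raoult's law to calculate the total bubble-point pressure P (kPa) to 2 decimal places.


P = x1*P1_sat + x2*P2_sat
x2 = 1 - x1 = 1 - 0.27 = 0.73
P = 0.27*91 + 0.73*82
P = 24.57 + 59.86
P = 84.43 kPa


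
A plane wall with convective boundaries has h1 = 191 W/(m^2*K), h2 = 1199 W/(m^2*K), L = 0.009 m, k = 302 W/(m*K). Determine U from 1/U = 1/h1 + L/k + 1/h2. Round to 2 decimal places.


1/U = 1/h1 + L/k + 1/h2
1/U = 1/191 + 0.009/302 + 1/1199
1/U = 0.0052356021 + 2.98013e-05 + 0.0008340284
1/U = 0.0060994318
U = 163.95 W/(m^2*K)


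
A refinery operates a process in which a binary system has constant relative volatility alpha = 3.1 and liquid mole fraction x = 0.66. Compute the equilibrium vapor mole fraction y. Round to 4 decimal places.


y = alpha*x / (1 + (alpha-1)*x)
y = 3.1*0.66 / (1 + (3.1-1)*0.66)
y = 2.046 / (1 + 1.386)
y = 2.046 / 2.386
y = 0.8575


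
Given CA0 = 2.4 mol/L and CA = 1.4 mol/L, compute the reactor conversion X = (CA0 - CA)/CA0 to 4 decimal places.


X = (CA0 - CA) / CA0
X = (2.4 - 1.4) / 2.4
X = 1.0 / 2.4
X = 0.4167


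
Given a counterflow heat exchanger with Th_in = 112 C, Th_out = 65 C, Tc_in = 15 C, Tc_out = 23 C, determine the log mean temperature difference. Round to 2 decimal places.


dT1 = Th_in - Tc_out = 112 - 23 = 89
dT2 = Th_out - Tc_in = 65 - 15 = 50
LMTD = (dT1 - dT2) / ln(dT1/dT2)
LMTD = (89 - 50) / ln(89/50)
LMTD = 67.64 K


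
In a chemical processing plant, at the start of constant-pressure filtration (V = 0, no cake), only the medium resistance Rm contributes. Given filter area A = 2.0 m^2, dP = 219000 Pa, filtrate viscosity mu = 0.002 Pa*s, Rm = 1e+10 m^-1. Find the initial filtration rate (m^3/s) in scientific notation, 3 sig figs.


rate = A * dP / (mu * Rm)
rate = 2.0 * 219000 / (0.002 * 1e+10)
rate = 438000.0 / 2.000e+07
rate = 2.19e-02 m^3/s


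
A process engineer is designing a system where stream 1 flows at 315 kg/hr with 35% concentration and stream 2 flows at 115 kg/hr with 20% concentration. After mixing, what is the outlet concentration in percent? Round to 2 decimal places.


Mass balance on solute: F1*x1 + F2*x2 = F3*x3
F3 = F1 + F2 = 315 + 115 = 430 kg/hr
x3 = (F1*x1 + F2*x2)/F3
x3 = (315*0.35 + 115*0.2) / 430
x3 = 30.99%


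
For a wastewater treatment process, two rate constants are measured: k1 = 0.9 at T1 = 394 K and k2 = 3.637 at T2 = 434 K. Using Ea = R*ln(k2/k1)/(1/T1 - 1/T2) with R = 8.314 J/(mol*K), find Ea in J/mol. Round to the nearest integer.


Ea = R * ln(k2/k1) / (1/T1 - 1/T2)
ln(k2/k1) = ln(3.637/0.9) = 1.3965197
1/T1 - 1/T2 = 1/394 - 1/434 = 0.000233923601
Ea = 8.314 * 1.3965197 / 0.000233923601
Ea = 49634 J/mol


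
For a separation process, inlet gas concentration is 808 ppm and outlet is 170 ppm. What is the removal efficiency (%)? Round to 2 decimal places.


Efficiency = (G_in - G_out) / G_in * 100%
Efficiency = (808 - 170) / 808 * 100
Efficiency = 638 / 808 * 100
Efficiency = 78.96%


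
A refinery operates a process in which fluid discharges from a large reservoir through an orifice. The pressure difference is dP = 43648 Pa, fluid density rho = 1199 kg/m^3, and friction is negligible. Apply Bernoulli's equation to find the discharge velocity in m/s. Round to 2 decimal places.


v = sqrt(2*dP/rho)
v = sqrt(2*43648/1199)
v = sqrt(72.807339)
v = 8.53 m/s


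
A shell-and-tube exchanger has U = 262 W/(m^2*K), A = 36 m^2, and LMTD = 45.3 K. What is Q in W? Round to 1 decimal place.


Q = U * A * LMTD
Q = 262 * 36 * 45.3
Q = 427269.6 W


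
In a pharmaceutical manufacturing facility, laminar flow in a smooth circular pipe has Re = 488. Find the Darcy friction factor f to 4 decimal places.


f = 64 / Re
f = 64 / 488
f = 0.1311


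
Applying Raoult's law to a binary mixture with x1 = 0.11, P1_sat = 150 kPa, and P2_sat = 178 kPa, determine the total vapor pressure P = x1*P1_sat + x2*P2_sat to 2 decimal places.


P = x1*P1_sat + x2*P2_sat
x2 = 1 - x1 = 1 - 0.11 = 0.89
P = 0.11*150 + 0.89*178
P = 16.5 + 158.42
P = 174.92 kPa


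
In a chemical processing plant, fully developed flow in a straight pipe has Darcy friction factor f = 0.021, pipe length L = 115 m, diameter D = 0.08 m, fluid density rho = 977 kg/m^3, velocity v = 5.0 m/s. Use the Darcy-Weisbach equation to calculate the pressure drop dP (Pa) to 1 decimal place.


dP = f * (L/D) * (rho*v^2/2)
dP = 0.021 * (115/0.08) * (977*5.0^2/2)
L/D = 1437.5
rho*v^2/2 = 977*25.0/2 = 12212.5
dP = 0.021 * 1437.5 * 12212.5
dP = 368664.8 Pa


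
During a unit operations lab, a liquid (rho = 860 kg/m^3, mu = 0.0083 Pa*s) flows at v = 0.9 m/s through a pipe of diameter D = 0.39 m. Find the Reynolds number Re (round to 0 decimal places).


Re = rho * v * D / mu
Re = 860 * 0.9 * 0.39 / 0.0083
Re = 301.86 / 0.0083
Re = 36369


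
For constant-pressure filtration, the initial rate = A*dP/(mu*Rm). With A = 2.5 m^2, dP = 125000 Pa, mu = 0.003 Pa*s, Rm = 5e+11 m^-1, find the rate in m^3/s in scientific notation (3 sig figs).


rate = A * dP / (mu * Rm)
rate = 2.5 * 125000 / (0.003 * 5e+11)
rate = 312500.0 / 1.500e+09
rate = 2.08e-04 m^3/s


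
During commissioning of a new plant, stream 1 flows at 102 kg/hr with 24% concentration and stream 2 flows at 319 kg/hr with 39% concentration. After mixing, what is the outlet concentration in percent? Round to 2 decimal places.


Mass balance on solute: F1*x1 + F2*x2 = F3*x3
F3 = F1 + F2 = 102 + 319 = 421 kg/hr
x3 = (F1*x1 + F2*x2)/F3
x3 = (102*0.24 + 319*0.39) / 421
x3 = 35.37%


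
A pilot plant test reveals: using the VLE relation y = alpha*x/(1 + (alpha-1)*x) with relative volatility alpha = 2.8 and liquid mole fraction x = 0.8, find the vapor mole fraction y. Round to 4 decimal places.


y = alpha*x / (1 + (alpha-1)*x)
y = 2.8*0.8 / (1 + (2.8-1)*0.8)
y = 2.24 / (1 + 1.44)
y = 2.24 / 2.44
y = 0.9180


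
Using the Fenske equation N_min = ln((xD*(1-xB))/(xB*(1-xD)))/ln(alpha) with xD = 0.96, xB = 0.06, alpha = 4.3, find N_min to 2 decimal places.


N_min = ln((xD*(1-xB))/(xB*(1-xD))) / ln(alpha)
Numerator inside ln: 0.9024 / 0.0024 = 376.0
ln(376.0) = 5.929589
ln(alpha) = ln(4.3) = 1.458615
N_min = 5.929589 / 1.458615 = 4.07


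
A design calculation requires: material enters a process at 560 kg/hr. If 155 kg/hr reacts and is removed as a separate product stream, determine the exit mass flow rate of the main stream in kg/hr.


Steady-state mass balance on the main outlet: F_out = F_in - F_removed
F_out = 560 - 155
F_out = 405 kg/hr


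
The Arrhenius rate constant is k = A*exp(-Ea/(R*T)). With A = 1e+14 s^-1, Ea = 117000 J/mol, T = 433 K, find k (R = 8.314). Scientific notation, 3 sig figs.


k = A * exp(-Ea/(R*T))
k = 1e+14 * exp(-117000 / (8.314 * 433))
k = 1e+14 * exp(-32.500343)
k = 7.68e-01


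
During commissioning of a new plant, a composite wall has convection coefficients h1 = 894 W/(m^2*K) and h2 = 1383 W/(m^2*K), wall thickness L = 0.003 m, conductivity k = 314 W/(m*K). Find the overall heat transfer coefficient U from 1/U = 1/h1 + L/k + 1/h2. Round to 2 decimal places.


1/U = 1/h1 + L/k + 1/h2
1/U = 1/894 + 0.003/314 + 1/1383
1/U = 0.0011185682 + 9.5541e-06 + 0.0007230658
1/U = 0.0018511881
U = 540.19 W/(m^2*K)


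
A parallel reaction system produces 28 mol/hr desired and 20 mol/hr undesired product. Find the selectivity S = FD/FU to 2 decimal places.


S = desired product rate / undesired product rate
S = 28 / 20
S = 1.40


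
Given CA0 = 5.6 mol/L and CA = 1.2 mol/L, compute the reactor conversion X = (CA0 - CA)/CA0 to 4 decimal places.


X = (CA0 - CA) / CA0
X = (5.6 - 1.2) / 5.6
X = 4.4 / 5.6
X = 0.7857


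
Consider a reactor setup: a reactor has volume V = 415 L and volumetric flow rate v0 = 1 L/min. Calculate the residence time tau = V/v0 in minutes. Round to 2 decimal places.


tau = V / v0
tau = 415 / 1
tau = 415.00 min


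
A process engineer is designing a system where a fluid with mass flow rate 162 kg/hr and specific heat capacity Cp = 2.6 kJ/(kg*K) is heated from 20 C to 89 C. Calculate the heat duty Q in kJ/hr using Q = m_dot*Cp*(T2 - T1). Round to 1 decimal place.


Q = m_dot * Cp * (T2 - T1)
Q = 162 * 2.6 * (89 - 20)
Q = 162 * 2.6 * 69
Q = 29062.8 kJ/hr


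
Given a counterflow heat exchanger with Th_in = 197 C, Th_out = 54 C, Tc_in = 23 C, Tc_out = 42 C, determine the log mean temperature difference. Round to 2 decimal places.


dT1 = Th_in - Tc_out = 197 - 42 = 155
dT2 = Th_out - Tc_in = 54 - 23 = 31
LMTD = (dT1 - dT2) / ln(dT1/dT2)
LMTD = (155 - 31) / ln(155/31)
LMTD = 77.05 K


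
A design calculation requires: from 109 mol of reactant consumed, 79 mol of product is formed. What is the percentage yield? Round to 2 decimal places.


Yield = (moles product / moles consumed) * 100%
Yield = (79 / 109) * 100
Yield = 0.7248 * 100
Yield = 72.48%


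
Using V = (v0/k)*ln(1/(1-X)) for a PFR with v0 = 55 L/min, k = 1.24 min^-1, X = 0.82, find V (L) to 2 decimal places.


V = (v0/k) * ln(1/(1-X))
V = (55/1.24) * ln(1/(1-0.82))
V = 44.354839 * ln(5.555556)
V = 44.354839 * 1.714799
V = 76.06 L


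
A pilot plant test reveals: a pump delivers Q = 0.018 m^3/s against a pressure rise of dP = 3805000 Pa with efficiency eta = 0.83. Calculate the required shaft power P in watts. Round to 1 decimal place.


P = Q * dP / eta
P = 0.018 * 3805000 / 0.83
P = 68490.0 / 0.83
P = 82518.1 W


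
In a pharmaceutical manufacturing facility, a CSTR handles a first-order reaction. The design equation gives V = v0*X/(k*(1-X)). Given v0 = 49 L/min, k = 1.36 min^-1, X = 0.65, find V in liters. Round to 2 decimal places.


V = v0 * X / (k * (1 - X))
V = 49 * 0.65 / (1.36 * (1 - 0.65))
V = 31.85 / (1.36 * 0.35)
V = 31.85 / 0.476
V = 66.91 L


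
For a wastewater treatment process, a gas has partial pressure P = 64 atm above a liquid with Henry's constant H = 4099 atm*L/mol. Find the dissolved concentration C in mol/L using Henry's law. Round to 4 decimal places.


C = P / H
C = 64 / 4099
C = 0.0156 mol/L


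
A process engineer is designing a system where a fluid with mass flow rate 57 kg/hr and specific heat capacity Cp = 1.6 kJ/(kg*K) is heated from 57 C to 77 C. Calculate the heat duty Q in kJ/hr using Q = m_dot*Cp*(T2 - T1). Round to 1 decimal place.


Q = m_dot * Cp * (T2 - T1)
Q = 57 * 1.6 * (77 - 57)
Q = 57 * 1.6 * 20
Q = 1824.0 kJ/hr


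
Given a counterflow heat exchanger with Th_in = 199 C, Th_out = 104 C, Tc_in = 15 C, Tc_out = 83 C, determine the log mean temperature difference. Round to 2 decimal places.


dT1 = Th_in - Tc_out = 199 - 83 = 116
dT2 = Th_out - Tc_in = 104 - 15 = 89
LMTD = (dT1 - dT2) / ln(dT1/dT2)
LMTD = (116 - 89) / ln(116/89)
LMTD = 101.90 K


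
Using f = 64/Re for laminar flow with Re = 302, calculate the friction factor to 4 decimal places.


f = 64 / Re
f = 64 / 302
f = 0.2119


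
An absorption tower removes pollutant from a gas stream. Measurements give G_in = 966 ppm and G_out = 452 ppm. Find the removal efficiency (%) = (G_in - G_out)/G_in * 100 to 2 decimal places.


Efficiency = (G_in - G_out) / G_in * 100%
Efficiency = (966 - 452) / 966 * 100
Efficiency = 514 / 966 * 100
Efficiency = 53.21%


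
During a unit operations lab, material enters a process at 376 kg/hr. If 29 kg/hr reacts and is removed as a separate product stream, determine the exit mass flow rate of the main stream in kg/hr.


Steady-state mass balance on the main outlet: F_out = F_in - F_removed
F_out = 376 - 29
F_out = 347 kg/hr


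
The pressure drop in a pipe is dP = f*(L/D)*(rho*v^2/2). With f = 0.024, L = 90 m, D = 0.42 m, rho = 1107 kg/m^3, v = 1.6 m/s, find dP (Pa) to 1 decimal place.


dP = f * (L/D) * (rho*v^2/2)
dP = 0.024 * (90/0.42) * (1107*1.6^2/2)
L/D = 214.28571429
rho*v^2/2 = 1107*2.56/2 = 1416.96
dP = 0.024 * 214.28571429 * 1416.96
dP = 7287.2 Pa


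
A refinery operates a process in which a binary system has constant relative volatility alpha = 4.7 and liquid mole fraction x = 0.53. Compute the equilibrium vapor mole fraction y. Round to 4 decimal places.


y = alpha*x / (1 + (alpha-1)*x)
y = 4.7*0.53 / (1 + (4.7-1)*0.53)
y = 2.491 / (1 + 1.961)
y = 2.491 / 2.961
y = 0.8413


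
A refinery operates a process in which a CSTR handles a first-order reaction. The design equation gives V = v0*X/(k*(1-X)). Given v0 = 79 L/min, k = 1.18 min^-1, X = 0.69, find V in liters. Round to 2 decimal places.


V = v0 * X / (k * (1 - X))
V = 79 * 0.69 / (1.18 * (1 - 0.69))
V = 54.51 / (1.18 * 0.31)
V = 54.51 / 0.3658
V = 149.02 L


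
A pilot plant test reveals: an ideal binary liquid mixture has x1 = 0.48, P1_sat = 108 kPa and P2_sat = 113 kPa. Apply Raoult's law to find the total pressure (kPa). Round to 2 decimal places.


P = x1*P1_sat + x2*P2_sat
x2 = 1 - x1 = 1 - 0.48 = 0.52
P = 0.48*108 + 0.52*113
P = 51.84 + 58.76
P = 110.60 kPa


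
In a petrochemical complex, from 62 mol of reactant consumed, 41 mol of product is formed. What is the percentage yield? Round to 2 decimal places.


Yield = (moles product / moles consumed) * 100%
Yield = (41 / 62) * 100
Yield = 0.6613 * 100
Yield = 66.13%


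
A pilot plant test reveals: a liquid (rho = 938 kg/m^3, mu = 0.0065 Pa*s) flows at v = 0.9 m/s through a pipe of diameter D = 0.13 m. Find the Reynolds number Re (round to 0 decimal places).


Re = rho * v * D / mu
Re = 938 * 0.9 * 0.13 / 0.0065
Re = 109.746 / 0.0065
Re = 16884


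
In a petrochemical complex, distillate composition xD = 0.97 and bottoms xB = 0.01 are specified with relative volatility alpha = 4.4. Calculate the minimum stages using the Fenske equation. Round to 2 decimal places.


N_min = ln((xD*(1-xB))/(xB*(1-xD))) / ln(alpha)
Numerator inside ln: 0.9603 / 0.0003 = 3201.0
ln(3201.0) = 8.071219
ln(alpha) = ln(4.4) = 1.481605
N_min = 8.071219 / 1.481605 = 5.45


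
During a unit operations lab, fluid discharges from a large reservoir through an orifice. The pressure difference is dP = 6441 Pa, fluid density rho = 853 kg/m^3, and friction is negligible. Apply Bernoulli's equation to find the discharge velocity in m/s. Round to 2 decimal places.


v = sqrt(2*dP/rho)
v = sqrt(2*6441/853)
v = sqrt(15.101993)
v = 3.89 m/s


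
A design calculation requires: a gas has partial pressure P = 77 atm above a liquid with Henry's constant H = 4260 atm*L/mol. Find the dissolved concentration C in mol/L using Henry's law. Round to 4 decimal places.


C = P / H
C = 77 / 4260
C = 0.0181 mol/L


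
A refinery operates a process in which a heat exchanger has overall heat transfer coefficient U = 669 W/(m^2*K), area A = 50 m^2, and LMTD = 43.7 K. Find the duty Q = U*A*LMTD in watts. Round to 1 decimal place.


Q = U * A * LMTD
Q = 669 * 50 * 43.7
Q = 1461765.0 W


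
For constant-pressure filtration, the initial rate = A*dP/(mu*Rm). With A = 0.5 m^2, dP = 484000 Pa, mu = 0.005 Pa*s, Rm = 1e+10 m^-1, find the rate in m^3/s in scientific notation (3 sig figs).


rate = A * dP / (mu * Rm)
rate = 0.5 * 484000 / (0.005 * 1e+10)
rate = 242000.0 / 5.000e+07
rate = 4.84e-03 m^3/s


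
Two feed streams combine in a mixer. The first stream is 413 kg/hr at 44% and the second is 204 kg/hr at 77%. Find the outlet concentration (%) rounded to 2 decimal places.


Mass balance on solute: F1*x1 + F2*x2 = F3*x3
F3 = F1 + F2 = 413 + 204 = 617 kg/hr
x3 = (F1*x1 + F2*x2)/F3
x3 = (413*0.44 + 204*0.77) / 617
x3 = 54.91%


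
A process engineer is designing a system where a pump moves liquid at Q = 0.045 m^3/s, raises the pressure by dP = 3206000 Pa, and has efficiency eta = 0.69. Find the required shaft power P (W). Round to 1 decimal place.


P = Q * dP / eta
P = 0.045 * 3206000 / 0.69
P = 144270.0 / 0.69
P = 209087.0 W


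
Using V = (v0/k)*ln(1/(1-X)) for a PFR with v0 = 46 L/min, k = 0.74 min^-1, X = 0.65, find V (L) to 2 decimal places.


V = (v0/k) * ln(1/(1-X))
V = (46/0.74) * ln(1/(1-0.65))
V = 62.162162 * ln(2.857143)
V = 62.162162 * 1.049822
V = 65.26 L


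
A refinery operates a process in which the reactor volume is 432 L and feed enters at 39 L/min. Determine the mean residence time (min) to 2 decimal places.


tau = V / v0
tau = 432 / 39
tau = 11.08 min


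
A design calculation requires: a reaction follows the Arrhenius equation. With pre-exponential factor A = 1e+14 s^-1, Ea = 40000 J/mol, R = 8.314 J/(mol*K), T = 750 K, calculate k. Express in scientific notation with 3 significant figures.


k = A * exp(-Ea/(R*T))
k = 1e+14 * exp(-40000 / (8.314 * 750))
k = 1e+14 * exp(-6.414883)
k = 1.64e+11


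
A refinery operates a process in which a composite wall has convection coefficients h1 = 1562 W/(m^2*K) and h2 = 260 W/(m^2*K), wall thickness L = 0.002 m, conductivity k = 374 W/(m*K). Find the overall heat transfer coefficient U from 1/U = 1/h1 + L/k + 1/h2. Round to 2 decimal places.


1/U = 1/h1 + L/k + 1/h2
1/U = 1/1562 + 0.002/374 + 1/260
1/U = 0.0006402049 + 5.3476e-06 + 0.0038461538
1/U = 0.0044917063
U = 222.63 W/(m^2*K)


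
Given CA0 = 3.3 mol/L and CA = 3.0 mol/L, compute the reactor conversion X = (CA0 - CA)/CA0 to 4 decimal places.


X = (CA0 - CA) / CA0
X = (3.3 - 3.0) / 3.3
X = 0.3 / 3.3
X = 0.0909


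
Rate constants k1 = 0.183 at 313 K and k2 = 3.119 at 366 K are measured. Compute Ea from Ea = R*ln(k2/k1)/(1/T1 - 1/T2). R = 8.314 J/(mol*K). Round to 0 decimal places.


Ea = R * ln(k2/k1) / (1/T1 - 1/T2)
ln(k2/k1) = ln(3.119/0.183) = 2.8357816
1/T1 - 1/T2 = 1/313 - 1/366 = 0.000462647742
Ea = 8.314 * 2.8357816 / 0.000462647742
Ea = 50960 J/mol


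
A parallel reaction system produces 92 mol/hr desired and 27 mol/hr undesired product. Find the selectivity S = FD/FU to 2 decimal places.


S = desired product rate / undesired product rate
S = 92 / 27
S = 3.41
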